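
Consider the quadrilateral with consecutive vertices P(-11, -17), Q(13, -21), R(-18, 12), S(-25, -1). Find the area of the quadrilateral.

481

Σ = (452) + (-222) + (318) + (414) = 962
Area = |Σ|/2 = 481.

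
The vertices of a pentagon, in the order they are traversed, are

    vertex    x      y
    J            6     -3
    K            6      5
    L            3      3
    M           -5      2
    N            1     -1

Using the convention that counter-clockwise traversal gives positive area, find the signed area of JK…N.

39

Σ = (48) + (3) + (21) + (3) + (3) = 78
Signed area = Σ/2 = 39 (positive ⇒ counter-clockwise traversal).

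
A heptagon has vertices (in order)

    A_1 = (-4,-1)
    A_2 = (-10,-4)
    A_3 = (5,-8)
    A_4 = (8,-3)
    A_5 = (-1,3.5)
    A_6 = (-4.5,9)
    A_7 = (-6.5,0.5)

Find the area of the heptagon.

Apply the shoelace formula: 2A = Σ (x_i·y_{i+1} − x_{i+1}·y_i), indices taken mod 7.
Σ = (6) + (100) + (49) + (25) + (6.75) + (56.25) + (8.5) = 251.5
Area = |Σ|/2 = 125.75.

125.75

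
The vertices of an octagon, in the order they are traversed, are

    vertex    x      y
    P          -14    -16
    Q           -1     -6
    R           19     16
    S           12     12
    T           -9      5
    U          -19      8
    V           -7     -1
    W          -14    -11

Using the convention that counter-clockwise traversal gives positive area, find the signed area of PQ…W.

P→Q: (-14)(-6) − (-1)(-16) = 68
Q→R: (-1)(16) − (19)(-6) = 98
R→S: (19)(12) − (12)(16) = 36
S→T: (12)(5) − (-9)(12) = 168
T→U: (-9)(8) − (-19)(5) = 23
U→V: (-19)(-1) − (-7)(8) = 75
V→W: (-7)(-11) − (-14)(-1) = 63
W→P: (-14)(-16) − (-14)(-11) = 70
Σ = 601
Signed area = Σ/2 = 300.5 (positive ⇒ counter-clockwise traversal).

300.5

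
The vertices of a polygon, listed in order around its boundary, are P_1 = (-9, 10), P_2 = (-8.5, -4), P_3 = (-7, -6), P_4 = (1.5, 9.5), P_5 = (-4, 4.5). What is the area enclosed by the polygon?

65.875

Σ = (121) + (23) + (-57.5) + (44.75) + (0.5) = 131.75
Area = |Σ|/2 = 65.875.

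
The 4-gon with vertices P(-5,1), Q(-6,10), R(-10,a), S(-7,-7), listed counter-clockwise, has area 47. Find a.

Write out the shoelace sum; only the two edges meeting at R involve a:
2·Area = [((-6)·a − (-10)·10) + ((-10)·(-7) − (-7)·a)] + -86
       = 1·a + 84 = 94
⇒ a = 10.

10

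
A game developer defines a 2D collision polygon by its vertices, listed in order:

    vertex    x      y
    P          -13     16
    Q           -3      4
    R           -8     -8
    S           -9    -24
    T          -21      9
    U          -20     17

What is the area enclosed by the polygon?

Σ = (-4) + (56) + (120) + (-585) + (-177) + (-99) = -689
Area = |Σ|/2 = 344.5.

344.5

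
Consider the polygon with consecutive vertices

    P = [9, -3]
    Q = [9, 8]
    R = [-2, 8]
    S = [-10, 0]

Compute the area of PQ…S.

Apply the shoelace (surveyor's) formula: 2A = Σ (x_i·y_{i+1} − x_{i+1}·y_i), indices taken mod 4.
P→Q: (9)(8) − (9)(-3) = 99
Q→R: (9)(8) − (-2)(8) = 88
R→S: (-2)(0) − (-10)(8) = 80
S→P: (-10)(-3) − (9)(0) = 30
Σ = 297
Area = |Σ|/2 = 148.5.

148.5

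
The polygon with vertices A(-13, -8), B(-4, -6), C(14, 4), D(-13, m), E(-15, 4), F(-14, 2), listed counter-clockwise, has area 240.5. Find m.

Write out the shoelace sum; only the two edges meeting at D involve m:
2·Area = [(14·m − (-13)·4) + ((-13)·4 − (-15)·m)] + 278
       = 29·m + 278 = 481
⇒ m = 7.

7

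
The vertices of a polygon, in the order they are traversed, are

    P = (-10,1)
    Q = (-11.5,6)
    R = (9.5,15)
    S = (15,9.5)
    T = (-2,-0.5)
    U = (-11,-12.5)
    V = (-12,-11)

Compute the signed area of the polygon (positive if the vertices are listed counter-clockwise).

-266.375

Σ = (-48.5) + (-229.5) + (-134.75) + (11.5) + (19.5) + (-29) + (-122) = -532.75
Signed area = Σ/2 = -266.375 (negative ⇒ clockwise traversal).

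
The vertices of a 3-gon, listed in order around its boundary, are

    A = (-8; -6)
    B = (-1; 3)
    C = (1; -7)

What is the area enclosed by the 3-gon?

44

Apply the surveyor's formula: 2A = Σ (x_i·y_{i+1} − x_{i+1}·y_i), indices taken mod 3.
A→B: (-8)(3) − (-1)(-6) = -30
B→C: (-1)(-7) − (1)(3) = 4
C→A: (1)(-6) − (-8)(-7) = -62
Σ = -88
Area = |Σ|/2 = 44.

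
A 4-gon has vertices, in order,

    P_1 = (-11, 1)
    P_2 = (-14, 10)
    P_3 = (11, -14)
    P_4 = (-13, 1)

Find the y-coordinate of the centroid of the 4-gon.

-91/61

Apply the shoelace (surveyor's) formula. First the cross-terms c_i = x_i·y_{i+1} − x_{i+1}·y_i:
  -96, 86, -171, -2  ⇒  2A = -183, A = -91.5.
Then Σ (y_i + y_{i+1})·c_i = 819, so ȳ = 819 / (6·(-91.5)) = -91/61.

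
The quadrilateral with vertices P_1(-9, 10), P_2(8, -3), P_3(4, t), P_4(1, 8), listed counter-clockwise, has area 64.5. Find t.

8

Write out the shoelace sum; only the two edges meeting at P_3 involve t:
2·Area = [(8·t − 4·(-3)) + (4·8 − 1·t)] + 29
       = 7·t + 73 = 129
⇒ t = 8.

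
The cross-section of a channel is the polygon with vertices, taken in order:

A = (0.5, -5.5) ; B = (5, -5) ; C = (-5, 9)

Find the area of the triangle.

34

Apply the surveyor's formula: 2A = Σ (x_i·y_{i+1} − x_{i+1}·y_i), indices taken mod 3.
A→B: (0.5)(-5) − (5)(-5.5) = 25
B→C: (5)(9) − (-5)(-5) = 20
C→A: (-5)(-5.5) − (0.5)(9) = 23
Σ = 68
Area = |Σ|/2 = 34.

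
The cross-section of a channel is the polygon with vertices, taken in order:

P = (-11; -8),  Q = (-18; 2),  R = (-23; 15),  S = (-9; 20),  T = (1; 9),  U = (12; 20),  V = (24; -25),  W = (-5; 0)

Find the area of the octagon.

884.5

Apply Gauss's area formula: 2A = Σ (x_i·y_{i+1} − x_{i+1}·y_i), indices taken mod 8.
Σ = (-166) + (-224) + (-325) + (-101) + (-88) + (-780) + (-125) + (40) = -1769
Area = |Σ|/2 = 884.5.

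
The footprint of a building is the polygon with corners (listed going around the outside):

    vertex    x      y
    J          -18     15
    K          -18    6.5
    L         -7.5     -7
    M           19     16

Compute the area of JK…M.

456.875

Σ = (153) + (174.75) + (13) + (573) = 913.75
Area = |Σ|/2 = 456.875.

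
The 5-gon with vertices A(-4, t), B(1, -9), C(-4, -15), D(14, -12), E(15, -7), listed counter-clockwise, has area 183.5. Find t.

5

Write out the shoelace sum; only the two edges meeting at A involve t:
2·Area = [(15·t − (-4)·(-7)) + ((-4)·(-9) − 1·t)] + 289
       = 14·t + 297 = 367
⇒ t = 5.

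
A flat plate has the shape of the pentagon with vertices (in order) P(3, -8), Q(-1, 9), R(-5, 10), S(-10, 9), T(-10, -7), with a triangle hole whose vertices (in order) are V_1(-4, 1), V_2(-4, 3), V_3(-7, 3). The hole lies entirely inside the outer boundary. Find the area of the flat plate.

Outer boundary:
Apply the shoelace formula: 2A = Σ (x_i·y_{i+1} − x_{i+1}·y_i), indices taken mod 5.
Cross-terms: 19, 35, 55, 160, 101  ⇒  Σ = 370
Area = |Σ|/2 = 185.
Hole:
Σ = (-8) + (9) + (5) = 6
Area = |Σ|/2 = 3.
Net area = 185 − 3 = 182.

182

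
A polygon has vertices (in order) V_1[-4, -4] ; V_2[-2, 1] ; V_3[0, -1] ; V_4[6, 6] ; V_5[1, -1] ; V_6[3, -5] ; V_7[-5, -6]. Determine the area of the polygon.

Cross-terms: -12, 2, 6, -12, -2, -43, -4  ⇒  Σ = -65
Area = |Σ|/2 = 32.5.

32.5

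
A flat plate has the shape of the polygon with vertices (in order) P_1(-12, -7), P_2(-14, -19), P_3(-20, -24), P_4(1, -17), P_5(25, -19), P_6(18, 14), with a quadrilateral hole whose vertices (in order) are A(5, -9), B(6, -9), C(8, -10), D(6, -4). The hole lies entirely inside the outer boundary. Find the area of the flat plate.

787.5

Outer boundary:
Apply the surveyor's formula: 2A = Σ (x_i·y_{i+1} − x_{i+1}·y_i), indices taken mod 6.
Cross-terms: 130, -44, 364, 406, 692, 42  ⇒  Σ = 1590
Area = |Σ|/2 = 795.
Hole:
Apply the surveyor's formula: 2A = Σ (x_i·y_{i+1} − x_{i+1}·y_i), indices taken mod 4.
Σ = (9) + (12) + (28) + (-34) = 15
Area = |Σ|/2 = 7.5.
Net area = 795 − 7.5 = 787.5.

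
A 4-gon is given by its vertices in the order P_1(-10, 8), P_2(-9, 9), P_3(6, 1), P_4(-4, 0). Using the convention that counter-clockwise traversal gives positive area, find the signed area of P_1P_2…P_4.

-54.5

Apply the surveyor's formula: 2A = Σ (x_i·y_{i+1} − x_{i+1}·y_i), indices taken mod 4.
P_1→P_2: (-10)(9) − (-9)(8) = -18
P_2→P_3: (-9)(1) − (6)(9) = -63
P_3→P_4: (6)(0) − (-4)(1) = 4
P_4→P_1: (-4)(8) − (-10)(0) = -32
Σ = -109
Signed area = Σ/2 = -54.5 (negative ⇒ clockwise traversal).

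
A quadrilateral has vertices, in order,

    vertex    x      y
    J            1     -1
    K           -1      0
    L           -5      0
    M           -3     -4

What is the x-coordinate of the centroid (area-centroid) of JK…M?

-29/13

Apply Gauss's area formula. First the cross-terms c_i = x_i·y_{i+1} − x_{i+1}·y_i:
  -1, 0, 20, 7  ⇒  2A = 26, A = 13.
Then Σ (x_i + x_{i+1})·c_i = -174, so x̄ = -174 / (6·13) = -29/13.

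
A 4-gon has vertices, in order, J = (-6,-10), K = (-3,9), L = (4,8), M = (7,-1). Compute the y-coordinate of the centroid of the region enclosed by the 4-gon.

Apply the surveyor's formula. First the cross-terms c_i = x_i·y_{i+1} − x_{i+1}·y_i:
  -84, -60, -60, -76  ⇒  2A = -280, A = -140.
Then Σ (y_i + y_{i+1})·c_i = -520, so ȳ = -520 / (6·(-140)) = 13/21.

13/21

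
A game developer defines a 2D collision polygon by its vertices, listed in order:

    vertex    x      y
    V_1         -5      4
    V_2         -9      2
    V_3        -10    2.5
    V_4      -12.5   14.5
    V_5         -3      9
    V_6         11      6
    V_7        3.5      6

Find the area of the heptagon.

93.625

Σ = (26) + (-2.5) + (-113.75) + (-69) + (-117) + (45) + (44) = -187.25
Area = |Σ|/2 = 93.625.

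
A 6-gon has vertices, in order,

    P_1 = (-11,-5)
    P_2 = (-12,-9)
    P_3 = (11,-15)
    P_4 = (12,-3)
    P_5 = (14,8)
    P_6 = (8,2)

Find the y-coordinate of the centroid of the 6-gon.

-352/61

Apply the shoelace formula. First the cross-terms c_i = x_i·y_{i+1} − x_{i+1}·y_i:
  39, 279, 147, 138, -36, -18  ⇒  2A = 549, A = 274.5.
Then Σ (y_i + y_{i+1})·c_i = -9504, so ȳ = -9504 / (6·274.5) = -352/61.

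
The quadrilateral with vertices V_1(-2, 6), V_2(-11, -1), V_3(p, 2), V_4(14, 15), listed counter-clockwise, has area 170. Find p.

13

Write out the shoelace sum; only the two edges meeting at V_3 involve p:
2·Area = [((-11)·2 − p·(-1)) + (p·15 − 14·2)] + 182
       = 16·p + 132 = 340
⇒ p = 13.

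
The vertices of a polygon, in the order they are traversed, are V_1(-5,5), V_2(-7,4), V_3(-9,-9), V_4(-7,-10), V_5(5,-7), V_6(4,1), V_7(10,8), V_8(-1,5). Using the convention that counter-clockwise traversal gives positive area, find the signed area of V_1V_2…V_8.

186.5

Apply the shoelace formula: 2A = Σ (x_i·y_{i+1} − x_{i+1}·y_i), indices taken mod 8.
Σ = (15) + (99) + (27) + (99) + (33) + (22) + (58) + (20) = 373
Signed area = Σ/2 = 186.5 (positive ⇒ counter-clockwise traversal).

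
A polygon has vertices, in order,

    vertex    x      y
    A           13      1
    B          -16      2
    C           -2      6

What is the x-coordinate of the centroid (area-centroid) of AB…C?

-5/3

Apply the shoelace formula. First the cross-terms c_i = x_i·y_{i+1} − x_{i+1}·y_i:
  42, -92, -80  ⇒  2A = -130, A = -65.
Then Σ (x_i + x_{i+1})·c_i = 650, so x̄ = 650 / (6·(-65)) = -5/3.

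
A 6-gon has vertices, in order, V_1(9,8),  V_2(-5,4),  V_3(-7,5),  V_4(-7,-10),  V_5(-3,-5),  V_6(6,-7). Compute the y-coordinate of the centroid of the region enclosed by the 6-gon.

-2/13

Apply the shoelace (surveyor's) formula. First the cross-terms c_i = x_i·y_{i+1} − x_{i+1}·y_i:
  76, 3, 105, 5, 51, 111  ⇒  2A = 351, A = 175.5.
Then Σ (y_i + y_{i+1})·c_i = -162, so ȳ = -162 / (6·175.5) = -2/13.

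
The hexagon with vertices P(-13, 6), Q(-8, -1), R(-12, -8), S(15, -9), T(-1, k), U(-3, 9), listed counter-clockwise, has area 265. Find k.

Write out the shoelace sum; only the two edges meeting at T involve k:
2·Area = [(15·k − (-1)·(-9)) + ((-1)·9 − (-3)·k)] + 440
       = 18·k + 422 = 530
⇒ k = 6.

6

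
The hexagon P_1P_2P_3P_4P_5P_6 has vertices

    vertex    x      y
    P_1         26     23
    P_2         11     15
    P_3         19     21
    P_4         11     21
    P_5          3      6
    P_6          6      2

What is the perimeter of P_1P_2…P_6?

86

|P_1P_2| = √((-15)² + (-8)²) = √289 = 17
|P_2P_3| = √((8)² + (6)²) = √100 = 10
|P_3P_4| = √((-8)² + (0)²) = √64 = 8
|P_4P_5| = √((-8)² + (-15)²) = √289 = 17
|P_5P_6| = √((3)² + (-4)²) = √25 = 5
|P_6P_1| = √((20)² + (21)²) = √841 = 29
Perimeter = 17 + 10 + 8 + 17 + 5 + 29 = 86.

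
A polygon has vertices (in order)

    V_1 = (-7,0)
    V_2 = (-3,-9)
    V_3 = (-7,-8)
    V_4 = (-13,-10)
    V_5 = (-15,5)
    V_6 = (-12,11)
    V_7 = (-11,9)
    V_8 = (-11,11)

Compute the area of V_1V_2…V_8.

131

V_1→V_2: (-7)(-9) − (-3)(0) = 63
V_2→V_3: (-3)(-8) − (-7)(-9) = -39
V_3→V_4: (-7)(-10) − (-13)(-8) = -34
V_4→V_5: (-13)(5) − (-15)(-10) = -215
V_5→V_6: (-15)(11) − (-12)(5) = -105
V_6→V_7: (-12)(9) − (-11)(11) = 13
V_7→V_8: (-11)(11) − (-11)(9) = -22
V_8→V_1: (-11)(0) − (-7)(11) = 77
Σ = -262
Area = |Σ|/2 = 131.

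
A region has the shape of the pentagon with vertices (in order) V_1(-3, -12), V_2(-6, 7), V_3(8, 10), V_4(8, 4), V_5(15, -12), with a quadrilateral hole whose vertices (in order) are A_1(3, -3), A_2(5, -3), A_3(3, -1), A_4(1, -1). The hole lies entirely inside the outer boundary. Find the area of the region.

Outer boundary:
Σ = (-93) + (-116) + (-48) + (-156) + (-216) = -629
Area = |Σ|/2 = 314.5.
Hole:
Apply the shoelace (surveyor's) formula: 2A = Σ (x_i·y_{i+1} − x_{i+1}·y_i), indices taken mod 4.
Σ = (6) + (4) + (-2) + (0) = 8
Area = |Σ|/2 = 4.
Net area = 314.5 − 4 = 310.5.

310.5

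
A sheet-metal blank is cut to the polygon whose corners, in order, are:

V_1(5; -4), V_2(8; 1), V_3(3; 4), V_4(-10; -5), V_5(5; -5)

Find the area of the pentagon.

85.5

Σ = (37) + (29) + (25) + (75) + (5) = 171
Area = |Σ|/2 = 85.5.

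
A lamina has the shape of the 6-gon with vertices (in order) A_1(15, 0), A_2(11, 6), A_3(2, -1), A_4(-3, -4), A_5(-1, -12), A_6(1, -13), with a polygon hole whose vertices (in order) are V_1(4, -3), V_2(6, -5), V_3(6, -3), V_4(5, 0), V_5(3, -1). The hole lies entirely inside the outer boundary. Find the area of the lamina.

146.5

Outer boundary:
Σ = (90) + (-23) + (-11) + (32) + (25) + (195) = 308
Area = |Σ|/2 = 154.
Hole:
Apply the shoelace (surveyor's) formula: 2A = Σ (x_i·y_{i+1} − x_{i+1}·y_i), indices taken mod 5.
Σ = (-2) + (12) + (15) + (-5) + (-5) = 15
Area = |Σ|/2 = 7.5.
Net area = 154 − 7.5 = 146.5.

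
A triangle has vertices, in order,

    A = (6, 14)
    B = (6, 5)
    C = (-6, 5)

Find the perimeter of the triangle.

|AB| = √((0)² + (-9)²) = √81 = 9
|BC| = √((-12)² + (0)²) = √144 = 12
|CA| = √((12)² + (9)²) = √225 = 15
Perimeter = 9 + 12 + 15 = 36.

36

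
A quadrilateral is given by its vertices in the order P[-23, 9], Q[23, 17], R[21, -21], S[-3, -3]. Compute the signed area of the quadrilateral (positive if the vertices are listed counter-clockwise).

Apply Gauss's area formula: 2A = Σ (x_i·y_{i+1} − x_{i+1}·y_i), indices taken mod 4.
Cross-terms: -598, -840, -126, -96  ⇒  Σ = -1660
Signed area = Σ/2 = -830 (negative ⇒ clockwise traversal).

-830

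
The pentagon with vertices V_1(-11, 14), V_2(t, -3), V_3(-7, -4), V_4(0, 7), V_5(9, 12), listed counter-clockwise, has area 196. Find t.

The doubled signed area Σ (x_i y_{i+1} − x_{i+1} y_i) is linear in t.
With t=0 it equals 158; the coefficient of t is -18 (from the two edges through V_2).
So -18·t + 158 = 2·196 = 392 ⇒ t = -13.

-13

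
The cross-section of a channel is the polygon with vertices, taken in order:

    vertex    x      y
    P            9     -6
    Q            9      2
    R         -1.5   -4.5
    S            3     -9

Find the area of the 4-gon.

62.25

Apply Gauss's area formula: 2A = Σ (x_i·y_{i+1} − x_{i+1}·y_i), indices taken mod 4.
P→Q: (9)(2) − (9)(-6) = 72
Q→R: (9)(-4.5) − (-1.5)(2) = -37.5
R→S: (-1.5)(-9) − (3)(-4.5) = 27
S→P: (3)(-6) − (9)(-9) = 63
Σ = 124.5
Area = |Σ|/2 = 62.25.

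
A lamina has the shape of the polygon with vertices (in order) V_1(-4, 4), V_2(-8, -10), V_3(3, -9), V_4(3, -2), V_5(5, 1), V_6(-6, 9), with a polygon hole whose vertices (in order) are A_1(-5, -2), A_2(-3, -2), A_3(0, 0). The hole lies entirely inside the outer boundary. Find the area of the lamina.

Outer boundary:
Apply Gauss's area formula: 2A = Σ (x_i·y_{i+1} − x_{i+1}·y_i), indices taken mod 6.
Cross-terms: 72, 102, 21, 13, 51, 12  ⇒  Σ = 271
Area = |Σ|/2 = 135.5.
Hole:
Σ = (4) + (0) + (0) = 4
Area = |Σ|/2 = 2.
Net area = 135.5 − 2 = 133.5.

133.5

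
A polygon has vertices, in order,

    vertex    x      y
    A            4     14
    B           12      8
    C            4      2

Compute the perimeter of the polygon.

32

|AB| = √((8)² + (-6)²) = √100 = 10
|BC| = √((-8)² + (-6)²) = √100 = 10
|CA| = √((0)² + (12)²) = √144 = 12
Perimeter = 10 + 10 + 12 = 32.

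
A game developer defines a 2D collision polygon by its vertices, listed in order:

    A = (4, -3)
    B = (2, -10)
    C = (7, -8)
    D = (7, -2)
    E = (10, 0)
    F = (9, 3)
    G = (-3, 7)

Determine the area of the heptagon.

82.5

A→B: (4)(-10) − (2)(-3) = -34
B→C: (2)(-8) − (7)(-10) = 54
C→D: (7)(-2) − (7)(-8) = 42
D→E: (7)(0) − (10)(-2) = 20
E→F: (10)(3) − (9)(0) = 30
F→G: (9)(7) − (-3)(3) = 72
G→A: (-3)(-3) − (4)(7) = -19
Σ = 165
Area = |Σ|/2 = 82.5.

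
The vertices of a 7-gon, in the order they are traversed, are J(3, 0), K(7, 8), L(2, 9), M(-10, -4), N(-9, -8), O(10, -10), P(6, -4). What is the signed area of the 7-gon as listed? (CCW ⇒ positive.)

199.5

Apply Gauss's area formula: 2A = Σ (x_i·y_{i+1} − x_{i+1}·y_i), indices taken mod 7.
Σ = (24) + (47) + (82) + (44) + (170) + (20) + (12) = 399
Signed area = Σ/2 = 199.5 (positive ⇒ counter-clockwise traversal).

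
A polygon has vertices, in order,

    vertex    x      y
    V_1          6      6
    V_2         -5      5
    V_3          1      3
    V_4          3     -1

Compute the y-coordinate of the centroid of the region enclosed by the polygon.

Apply Gauss's area formula. First the cross-terms c_i = x_i·y_{i+1} − x_{i+1}·y_i:
  60, -20, -10, 24  ⇒  2A = 54, A = 27.
Then Σ (y_i + y_{i+1})·c_i = 600, so ȳ = 600 / (6·27) = 100/27.

100/27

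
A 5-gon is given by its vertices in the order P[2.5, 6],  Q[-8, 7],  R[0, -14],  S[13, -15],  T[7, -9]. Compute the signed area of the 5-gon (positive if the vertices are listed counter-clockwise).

206

Apply the shoelace (surveyor's) formula: 2A = Σ (x_i·y_{i+1} − x_{i+1}·y_i), indices taken mod 5.
P→Q: (2.5)(7) − (-8)(6) = 65.5
Q→R: (-8)(-14) − (0)(7) = 112
R→S: (0)(-15) − (13)(-14) = 182
S→T: (13)(-9) − (7)(-15) = -12
T→P: (7)(6) − (2.5)(-9) = 64.5
Σ = 412
Signed area = Σ/2 = 206 (positive ⇒ counter-clockwise traversal).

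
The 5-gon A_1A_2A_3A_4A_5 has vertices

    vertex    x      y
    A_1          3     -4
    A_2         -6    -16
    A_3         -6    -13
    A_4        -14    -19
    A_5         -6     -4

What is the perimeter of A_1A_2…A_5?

|A_1A_2| = √((-9)² + (-12)²) = √225 = 15
|A_2A_3| = √((0)² + (3)²) = √9 = 3
|A_3A_4| = √((-8)² + (-6)²) = √100 = 10
|A_4A_5| = √((8)² + (15)²) = √289 = 17
|A_5A_1| = √((9)² + (0)²) = √81 = 9
Perimeter = 15 + 3 + 10 + 17 + 9 = 54.

54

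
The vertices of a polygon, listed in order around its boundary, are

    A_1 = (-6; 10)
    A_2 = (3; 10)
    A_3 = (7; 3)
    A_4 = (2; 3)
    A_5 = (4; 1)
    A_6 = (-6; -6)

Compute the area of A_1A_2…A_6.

Σ = (-90) + (-61) + (15) + (-10) + (-18) + (-96) = -260
Area = |Σ|/2 = 130.

130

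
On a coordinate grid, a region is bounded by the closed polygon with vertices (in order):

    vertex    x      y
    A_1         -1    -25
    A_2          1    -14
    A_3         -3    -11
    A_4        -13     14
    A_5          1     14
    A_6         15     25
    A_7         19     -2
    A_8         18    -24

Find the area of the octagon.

989.5

Apply the shoelace formula: 2A = Σ (x_i·y_{i+1} − x_{i+1}·y_i), indices taken mod 8.
Σ = (39) + (-53) + (-185) + (-196) + (-185) + (-505) + (-420) + (-474) = -1979
Area = |Σ|/2 = 989.5.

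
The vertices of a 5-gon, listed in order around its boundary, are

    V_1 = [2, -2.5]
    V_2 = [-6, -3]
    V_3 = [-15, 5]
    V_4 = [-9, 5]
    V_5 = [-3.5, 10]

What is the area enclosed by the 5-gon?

Apply Gauss's area formula: 2A = Σ (x_i·y_{i+1} − x_{i+1}·y_i), indices taken mod 5.
Σ = (-21) + (-75) + (-30) + (-72.5) + (-11.25) = -209.75
Area = |Σ|/2 = 104.875.

104.875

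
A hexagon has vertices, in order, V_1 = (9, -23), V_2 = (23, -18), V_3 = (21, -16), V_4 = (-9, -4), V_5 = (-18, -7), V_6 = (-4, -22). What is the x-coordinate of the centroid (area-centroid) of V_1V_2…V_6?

145/114

Apply the surveyor's formula. First the cross-terms c_i = x_i·y_{i+1} − x_{i+1}·y_i:
  367, 10, -228, -9, 368, 290  ⇒  2A = 798, A = 399.
Then Σ (x_i + x_{i+1})·c_i = 3045, so x̄ = 3045 / (6·399) = 145/114.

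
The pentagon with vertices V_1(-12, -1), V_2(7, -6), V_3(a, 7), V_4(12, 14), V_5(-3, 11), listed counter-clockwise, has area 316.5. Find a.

14

Write out the shoelace sum; only the two edges meeting at V_3 involve a:
2·Area = [(7·7 − a·(-6)) + (a·14 − 12·7)] + 388
       = 20·a + 353 = 633
⇒ a = 14.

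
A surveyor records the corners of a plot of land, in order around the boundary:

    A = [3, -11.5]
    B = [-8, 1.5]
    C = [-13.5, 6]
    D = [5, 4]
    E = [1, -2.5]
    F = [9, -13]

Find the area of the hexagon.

Apply Gauss's area formula: 2A = Σ (x_i·y_{i+1} − x_{i+1}·y_i), indices taken mod 6.
Σ = (-87.5) + (-27.75) + (-84) + (-16.5) + (9.5) + (-64.5) = -270.75
Area = |Σ|/2 = 135.375.

135.375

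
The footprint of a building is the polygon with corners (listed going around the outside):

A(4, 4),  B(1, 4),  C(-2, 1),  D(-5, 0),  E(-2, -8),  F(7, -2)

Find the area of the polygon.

81

Apply the shoelace (surveyor's) formula: 2A = Σ (x_i·y_{i+1} − x_{i+1}·y_i), indices taken mod 6.
Σ = (12) + (9) + (5) + (40) + (60) + (36) = 162
Area = |Σ|/2 = 81.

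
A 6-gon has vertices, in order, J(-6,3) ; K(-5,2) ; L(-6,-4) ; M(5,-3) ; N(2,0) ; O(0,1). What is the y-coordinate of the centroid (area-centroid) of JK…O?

-307/261

Apply the shoelace formula. First the cross-terms c_i = x_i·y_{i+1} − x_{i+1}·y_i:
  3, 32, 38, 6, 2, 6  ⇒  2A = 87, A = 43.5.
Then Σ (y_i + y_{i+1})·c_i = -307, so ȳ = -307 / (6·43.5) = -307/261.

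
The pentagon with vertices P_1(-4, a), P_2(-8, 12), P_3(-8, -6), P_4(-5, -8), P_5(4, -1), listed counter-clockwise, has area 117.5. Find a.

6

Write out the shoelace sum; only the two edges meeting at P_1 involve a:
2·Area = [(4·a − (-4)·(-1)) + ((-4)·12 − (-8)·a)] + 215
       = 12·a + 163 = 235
⇒ a = 6.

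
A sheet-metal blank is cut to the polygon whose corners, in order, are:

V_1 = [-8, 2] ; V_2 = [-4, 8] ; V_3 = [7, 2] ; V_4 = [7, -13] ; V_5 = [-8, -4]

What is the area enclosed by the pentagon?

Apply the shoelace formula: 2A = Σ (x_i·y_{i+1} − x_{i+1}·y_i), indices taken mod 5.
V_1→V_2: (-8)(8) − (-4)(2) = -56
V_2→V_3: (-4)(2) − (7)(8) = -64
V_3→V_4: (7)(-13) − (7)(2) = -105
V_4→V_5: (7)(-4) − (-8)(-13) = -132
V_5→V_1: (-8)(2) − (-8)(-4) = -48
Σ = -405
Area = |Σ|/2 = 202.5.

202.5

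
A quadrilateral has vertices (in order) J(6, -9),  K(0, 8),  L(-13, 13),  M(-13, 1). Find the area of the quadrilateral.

Apply the surveyor's formula: 2A = Σ (x_i·y_{i+1} − x_{i+1}·y_i), indices taken mod 4.
Cross-terms: 48, 104, 156, 111  ⇒  Σ = 419
Area = |Σ|/2 = 209.5.

209.5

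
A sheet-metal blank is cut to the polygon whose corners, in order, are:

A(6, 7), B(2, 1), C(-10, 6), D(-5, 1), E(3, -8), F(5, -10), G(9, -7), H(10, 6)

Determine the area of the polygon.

A→B: (6)(1) − (2)(7) = -8
B→C: (2)(6) − (-10)(1) = 22
C→D: (-10)(1) − (-5)(6) = 20
D→E: (-5)(-8) − (3)(1) = 37
E→F: (3)(-10) − (5)(-8) = 10
F→G: (5)(-7) − (9)(-10) = 55
G→H: (9)(6) − (10)(-7) = 124
H→A: (10)(7) − (6)(6) = 34
Σ = 294
Area = |Σ|/2 = 147.

147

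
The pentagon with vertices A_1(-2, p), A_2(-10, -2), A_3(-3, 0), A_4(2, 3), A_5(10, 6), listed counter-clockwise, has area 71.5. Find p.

8

The doubled signed area Σ (x_i y_{i+1} − x_{i+1} y_i) is linear in p.
With p=0 it equals -17; the coefficient of p is 20 (from the two edges through A_1).
So 20·p + -17 = 2·71.5 = 143 ⇒ p = 8.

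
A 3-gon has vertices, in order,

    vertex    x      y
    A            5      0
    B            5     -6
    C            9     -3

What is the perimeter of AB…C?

|AB| = √((0)² + (-6)²) = √36 = 6
|BC| = √((4)² + (3)²) = √25 = 5
|CA| = √((-4)² + (3)²) = √25 = 5
Perimeter = 6 + 5 + 5 = 16.

16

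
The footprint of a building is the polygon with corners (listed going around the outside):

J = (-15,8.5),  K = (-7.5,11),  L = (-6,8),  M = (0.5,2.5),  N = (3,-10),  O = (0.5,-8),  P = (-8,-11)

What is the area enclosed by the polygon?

224.125

Apply the shoelace (surveyor's) formula: 2A = Σ (x_i·y_{i+1} − x_{i+1}·y_i), indices taken mod 7.
Σ = (-101.25) + (6) + (-19) + (-12.5) + (-19) + (-69.5) + (-233) = -448.25
Area = |Σ|/2 = 224.125.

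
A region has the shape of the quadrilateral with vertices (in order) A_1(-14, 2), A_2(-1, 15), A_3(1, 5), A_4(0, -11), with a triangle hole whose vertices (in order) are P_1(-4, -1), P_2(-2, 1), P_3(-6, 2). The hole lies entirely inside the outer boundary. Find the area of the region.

191.5

Outer boundary:
Apply Gauss's area formula: 2A = Σ (x_i·y_{i+1} − x_{i+1}·y_i), indices taken mod 4.
Σ = (-208) + (-20) + (-11) + (-154) = -393
Area = |Σ|/2 = 196.5.
Hole:
Apply the surveyor's formula: 2A = Σ (x_i·y_{i+1} − x_{i+1}·y_i), indices taken mod 3.
Cross-terms: -6, 2, 14  ⇒  Σ = 10
Area = |Σ|/2 = 5.
Net area = 196.5 − 5 = 191.5.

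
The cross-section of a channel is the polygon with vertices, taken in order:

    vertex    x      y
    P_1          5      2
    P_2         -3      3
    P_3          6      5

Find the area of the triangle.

Apply the shoelace formula: 2A = Σ (x_i·y_{i+1} − x_{i+1}·y_i), indices taken mod 3.
Σ = (21) + (-33) + (-13) = -25
Area = |Σ|/2 = 12.5.

12.5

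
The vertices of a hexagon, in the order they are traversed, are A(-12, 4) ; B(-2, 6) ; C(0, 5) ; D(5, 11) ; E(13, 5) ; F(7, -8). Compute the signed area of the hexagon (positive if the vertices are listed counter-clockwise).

Σ = (-64) + (-10) + (-25) + (-118) + (-139) + (-68) = -424
Signed area = Σ/2 = -212 (negative ⇒ clockwise traversal).

-212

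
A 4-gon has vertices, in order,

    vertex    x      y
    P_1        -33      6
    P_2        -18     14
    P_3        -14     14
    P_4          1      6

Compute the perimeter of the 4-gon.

|P_1P_2| = √((15)² + (8)²) = √289 = 17
|P_2P_3| = √((4)² + (0)²) = √16 = 4
|P_3P_4| = √((15)² + (-8)²) = √289 = 17
|P_4P_1| = √((-34)² + (0)²) = √1156 = 34
Perimeter = 17 + 4 + 17 + 34 = 72.

72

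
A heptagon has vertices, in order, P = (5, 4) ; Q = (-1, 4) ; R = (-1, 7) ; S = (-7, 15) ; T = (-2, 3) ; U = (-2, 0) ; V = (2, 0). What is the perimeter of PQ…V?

|PQ| = √((-6)² + (0)²) = √36 = 6
|QR| = √((0)² + (3)²) = √9 = 3
|RS| = √((-6)² + (8)²) = √100 = 10
|ST| = √((5)² + (-12)²) = √169 = 13
|TU| = √((0)² + (-3)²) = √9 = 3
|UV| = √((4)² + (0)²) = √16 = 4
|VP| = √((3)² + (4)²) = √25 = 5
Perimeter = 6 + 3 + 10 + 13 + 3 + 4 + 5 = 44.

44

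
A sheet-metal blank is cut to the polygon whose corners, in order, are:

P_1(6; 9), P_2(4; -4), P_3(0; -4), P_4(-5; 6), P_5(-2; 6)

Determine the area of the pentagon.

Apply the shoelace formula: 2A = Σ (x_i·y_{i+1} − x_{i+1}·y_i), indices taken mod 5.
Cross-terms: -60, -16, -20, -18, -54  ⇒  Σ = -168
Area = |Σ|/2 = 84.

84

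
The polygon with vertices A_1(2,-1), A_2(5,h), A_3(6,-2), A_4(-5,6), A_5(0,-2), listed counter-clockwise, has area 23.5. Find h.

Write out the shoelace sum; only the two edges meeting at A_2 involve h:
2·Area = [(2·h − 5·(-1)) + (5·(-2) − 6·h)] + 40
       = -4·h + 35 = 47
⇒ h = -3.

-3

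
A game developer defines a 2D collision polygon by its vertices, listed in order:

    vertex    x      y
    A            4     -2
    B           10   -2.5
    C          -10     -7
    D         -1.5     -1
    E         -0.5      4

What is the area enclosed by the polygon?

53.5

Apply the shoelace formula: 2A = Σ (x_i·y_{i+1} − x_{i+1}·y_i), indices taken mod 5.
Σ = (10) + (-95) + (-0.5) + (-6.5) + (-15) = -107
Area = |Σ|/2 = 53.5.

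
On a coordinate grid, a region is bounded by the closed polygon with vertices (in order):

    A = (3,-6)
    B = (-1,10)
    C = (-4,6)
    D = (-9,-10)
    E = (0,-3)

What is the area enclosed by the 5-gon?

94

A→B: (3)(10) − (-1)(-6) = 24
B→C: (-1)(6) − (-4)(10) = 34
C→D: (-4)(-10) − (-9)(6) = 94
D→E: (-9)(-3) − (0)(-10) = 27
E→A: (0)(-6) − (3)(-3) = 9
Σ = 188
Area = |Σ|/2 = 94.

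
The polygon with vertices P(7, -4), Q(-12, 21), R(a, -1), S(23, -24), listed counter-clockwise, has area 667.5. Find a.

Write out the shoelace sum; only the two edges meeting at R involve a:
2·Area = [((-12)·(-1) − a·21) + (a·(-24) − 23·(-1))] + 175
       = -45·a + 210 = 1335
⇒ a = -25.

-25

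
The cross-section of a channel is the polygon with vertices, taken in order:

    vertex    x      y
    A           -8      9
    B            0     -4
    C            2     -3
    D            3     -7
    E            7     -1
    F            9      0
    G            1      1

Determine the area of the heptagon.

Apply the surveyor's formula: 2A = Σ (x_i·y_{i+1} − x_{i+1}·y_i), indices taken mod 7.
Σ = (32) + (8) + (-5) + (46) + (9) + (9) + (17) = 116
Area = |Σ|/2 = 58.

58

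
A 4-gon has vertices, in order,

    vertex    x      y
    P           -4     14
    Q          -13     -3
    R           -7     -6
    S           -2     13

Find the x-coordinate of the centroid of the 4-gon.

-85/12

Apply the shoelace formula. First the cross-terms c_i = x_i·y_{i+1} − x_{i+1}·y_i:
  194, 57, -103, 24  ⇒  2A = 172, A = 86.
Then Σ (x_i + x_{i+1})·c_i = -3655, so x̄ = -3655 / (6·86) = -85/12.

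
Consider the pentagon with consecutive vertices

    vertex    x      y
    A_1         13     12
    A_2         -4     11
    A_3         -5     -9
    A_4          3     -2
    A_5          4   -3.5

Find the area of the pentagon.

205

Apply the shoelace (surveyor's) formula: 2A = Σ (x_i·y_{i+1} − x_{i+1}·y_i), indices taken mod 5.
Cross-terms: 191, 91, 37, -2.5, 93.5  ⇒  Σ = 410
Area = |Σ|/2 = 205.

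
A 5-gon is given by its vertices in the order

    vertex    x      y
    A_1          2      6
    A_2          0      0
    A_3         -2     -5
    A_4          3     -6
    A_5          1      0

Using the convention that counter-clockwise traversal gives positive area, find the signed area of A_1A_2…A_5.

19.5

Apply the shoelace (surveyor's) formula: 2A = Σ (x_i·y_{i+1} − x_{i+1}·y_i), indices taken mod 5.
A_1→A_2: (2)(0) − (0)(6) = 0
A_2→A_3: (0)(-5) − (-2)(0) = 0
A_3→A_4: (-2)(-6) − (3)(-5) = 27
A_4→A_5: (3)(0) − (1)(-6) = 6
A_5→A_1: (1)(6) − (2)(0) = 6
Σ = 39
Signed area = Σ/2 = 19.5 (positive ⇒ counter-clockwise traversal).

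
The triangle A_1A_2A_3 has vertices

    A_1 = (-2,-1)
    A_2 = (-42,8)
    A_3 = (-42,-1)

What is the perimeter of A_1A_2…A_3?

90

|A_1A_2| = √((-40)² + (9)²) = √1681 = 41
|A_2A_3| = √((0)² + (-9)²) = √81 = 9
|A_3A_1| = √((40)² + (0)²) = √1600 = 40
Perimeter = 41 + 9 + 40 = 90.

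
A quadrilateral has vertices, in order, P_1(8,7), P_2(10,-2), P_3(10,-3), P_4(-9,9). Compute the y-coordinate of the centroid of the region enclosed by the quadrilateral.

1081/252

Apply the shoelace formula. First the cross-terms c_i = x_i·y_{i+1} − x_{i+1}·y_i:
  -86, -10, 63, -135  ⇒  2A = -168, A = -84.
Then Σ (y_i + y_{i+1})·c_i = -2162, so ȳ = -2162 / (6·(-84)) = 1081/252.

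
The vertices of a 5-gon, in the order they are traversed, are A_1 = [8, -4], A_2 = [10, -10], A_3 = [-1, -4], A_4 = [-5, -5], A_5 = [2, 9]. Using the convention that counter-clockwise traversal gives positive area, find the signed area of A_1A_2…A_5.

-110

Cross-terms: -40, -50, -15, -35, -80  ⇒  Σ = -220
Signed area = Σ/2 = -110 (negative ⇒ clockwise traversal).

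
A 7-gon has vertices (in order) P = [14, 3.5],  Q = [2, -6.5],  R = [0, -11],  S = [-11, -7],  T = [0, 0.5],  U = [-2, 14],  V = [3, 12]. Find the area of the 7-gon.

234.5

Σ = (-98) + (-22) + (-121) + (-5.5) + (1) + (-66) + (-157.5) = -469
Area = |Σ|/2 = 234.5.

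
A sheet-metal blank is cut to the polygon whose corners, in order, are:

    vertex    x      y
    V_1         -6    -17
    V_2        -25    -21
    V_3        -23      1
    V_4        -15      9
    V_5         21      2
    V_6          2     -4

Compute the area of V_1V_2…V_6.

682

Cross-terms: -299, -508, -192, -219, -88, -58  ⇒  Σ = -1364
Area = |Σ|/2 = 682.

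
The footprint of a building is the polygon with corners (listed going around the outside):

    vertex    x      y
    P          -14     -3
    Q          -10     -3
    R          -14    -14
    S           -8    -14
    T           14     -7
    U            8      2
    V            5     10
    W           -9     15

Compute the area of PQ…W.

501

Apply the shoelace (surveyor's) formula: 2A = Σ (x_i·y_{i+1} − x_{i+1}·y_i), indices taken mod 8.
P→Q: (-14)(-3) − (-10)(-3) = 12
Q→R: (-10)(-14) − (-14)(-3) = 98
R→S: (-14)(-14) − (-8)(-14) = 84
S→T: (-8)(-7) − (14)(-14) = 252
T→U: (14)(2) − (8)(-7) = 84
U→V: (8)(10) − (5)(2) = 70
V→W: (5)(15) − (-9)(10) = 165
W→P: (-9)(-3) − (-14)(15) = 237
Σ = 1002
Area = |Σ|/2 = 501.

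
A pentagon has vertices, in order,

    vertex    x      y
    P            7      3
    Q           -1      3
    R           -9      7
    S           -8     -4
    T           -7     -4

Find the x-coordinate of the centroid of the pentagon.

-80/21

Apply Gauss's area formula. First the cross-terms c_i = x_i·y_{i+1} − x_{i+1}·y_i:
  24, 20, 92, 4, 7  ⇒  2A = 147, A = 73.5.
Then Σ (x_i + x_{i+1})·c_i = -1680, so x̄ = -1680 / (6·73.5) = -80/21.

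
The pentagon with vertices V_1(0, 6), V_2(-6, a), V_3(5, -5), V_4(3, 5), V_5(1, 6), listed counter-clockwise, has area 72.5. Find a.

The doubled signed area Σ (x_i y_{i+1} − x_{i+1} y_i) is linear in a.
With a=0 it equals 125; the coefficient of a is -5 (from the two edges through V_2).
So -5·a + 125 = 2·72.5 = 145 ⇒ a = -4.

-4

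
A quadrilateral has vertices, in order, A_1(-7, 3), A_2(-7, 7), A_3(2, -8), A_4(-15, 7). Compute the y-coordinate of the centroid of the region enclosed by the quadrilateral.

2/3

Apply Gauss's area formula. First the cross-terms c_i = x_i·y_{i+1} − x_{i+1}·y_i:
  -28, 42, -106, 4  ⇒  2A = -88, A = -44.
Then Σ (y_i + y_{i+1})·c_i = -176, so ȳ = -176 / (6·(-44)) = 2/3.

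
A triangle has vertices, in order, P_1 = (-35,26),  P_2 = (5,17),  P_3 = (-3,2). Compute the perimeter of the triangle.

|P_1P_2| = √((40)² + (-9)²) = √1681 = 41
|P_2P_3| = √((-8)² + (-15)²) = √289 = 17
|P_3P_1| = √((-32)² + (24)²) = √1600 = 40
Perimeter = 41 + 17 + 40 = 98.

98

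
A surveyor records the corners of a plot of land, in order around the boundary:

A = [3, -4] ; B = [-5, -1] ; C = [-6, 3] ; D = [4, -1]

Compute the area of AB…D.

Apply the shoelace (surveyor's) formula: 2A = Σ (x_i·y_{i+1} − x_{i+1}·y_i), indices taken mod 4.
A→B: (3)(-1) − (-5)(-4) = -23
B→C: (-5)(3) − (-6)(-1) = -21
C→D: (-6)(-1) − (4)(3) = -6
D→A: (4)(-4) − (3)(-1) = -13
Σ = -63
Area = |Σ|/2 = 31.5.

31.5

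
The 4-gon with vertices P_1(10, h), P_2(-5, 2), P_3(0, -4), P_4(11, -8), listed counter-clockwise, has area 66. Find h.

-2

The doubled signed area Σ (x_i y_{i+1} − x_{i+1} y_i) is linear in h.
With h=0 it equals 164; the coefficient of h is 16 (from the two edges through P_1).
So 16·h + 164 = 2·66 = 132 ⇒ h = -2.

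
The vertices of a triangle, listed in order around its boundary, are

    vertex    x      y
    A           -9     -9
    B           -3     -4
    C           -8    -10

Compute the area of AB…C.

5.5

Apply the shoelace formula: 2A = Σ (x_i·y_{i+1} − x_{i+1}·y_i), indices taken mod 3.
Cross-terms: 9, -2, -18  ⇒  Σ = -11
Area = |Σ|/2 = 5.5.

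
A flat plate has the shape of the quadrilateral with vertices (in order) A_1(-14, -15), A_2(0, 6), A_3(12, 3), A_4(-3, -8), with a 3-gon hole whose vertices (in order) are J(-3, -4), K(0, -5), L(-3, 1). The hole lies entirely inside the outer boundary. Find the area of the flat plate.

147.5

Outer boundary:
Apply the shoelace (surveyor's) formula: 2A = Σ (x_i·y_{i+1} − x_{i+1}·y_i), indices taken mod 4.
A_1→A_2: (-14)(6) − (0)(-15) = -84
A_2→A_3: (0)(3) − (12)(6) = -72
A_3→A_4: (12)(-8) − (-3)(3) = -87
A_4→A_1: (-3)(-15) − (-14)(-8) = -67
Σ = -310
Area = |Σ|/2 = 155.
Hole:
Apply the shoelace (surveyor's) formula: 2A = Σ (x_i·y_{i+1} − x_{i+1}·y_i), indices taken mod 3.
Cross-terms: 15, -15, 15  ⇒  Σ = 15
Area = |Σ|/2 = 7.5.
Net area = 155 − 7.5 = 147.5.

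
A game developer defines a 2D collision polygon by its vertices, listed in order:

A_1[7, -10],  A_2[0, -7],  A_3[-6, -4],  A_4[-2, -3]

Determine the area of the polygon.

A_1→A_2: (7)(-7) − (0)(-10) = -49
A_2→A_3: (0)(-4) − (-6)(-7) = -42
A_3→A_4: (-6)(-3) − (-2)(-4) = 10
A_4→A_1: (-2)(-10) − (7)(-3) = 41
Σ = -40
Area = |Σ|/2 = 20.

20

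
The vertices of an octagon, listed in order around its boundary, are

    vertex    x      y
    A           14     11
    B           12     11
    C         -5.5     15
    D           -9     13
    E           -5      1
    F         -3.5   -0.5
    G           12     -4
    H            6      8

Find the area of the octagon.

241

Apply the shoelace formula: 2A = Σ (x_i·y_{i+1} − x_{i+1}·y_i), indices taken mod 8.
Σ = (22) + (240.5) + (63.5) + (56) + (6) + (20) + (120) + (-46) = 482
Area = |Σ|/2 = 241.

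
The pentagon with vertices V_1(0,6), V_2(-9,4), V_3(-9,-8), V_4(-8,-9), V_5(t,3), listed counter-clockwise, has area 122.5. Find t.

6

Write out the shoelace sum; only the two edges meeting at V_5 involve t:
2·Area = [((-8)·3 − t·(-9)) + (t·6 − 0·3)] + 179
       = 15·t + 155 = 245
⇒ t = 6.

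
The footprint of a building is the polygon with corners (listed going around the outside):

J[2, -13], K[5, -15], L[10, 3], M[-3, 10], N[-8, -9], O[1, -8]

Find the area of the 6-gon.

Apply the shoelace (surveyor's) formula: 2A = Σ (x_i·y_{i+1} − x_{i+1}·y_i), indices taken mod 6.
Σ = (35) + (165) + (109) + (107) + (73) + (3) = 492
Area = |Σ|/2 = 246.

246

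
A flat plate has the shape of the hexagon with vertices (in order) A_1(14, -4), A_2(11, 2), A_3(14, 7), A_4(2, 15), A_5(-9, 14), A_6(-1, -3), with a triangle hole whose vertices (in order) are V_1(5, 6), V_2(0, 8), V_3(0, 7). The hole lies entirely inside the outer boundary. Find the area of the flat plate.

281

Outer boundary:
Apply the shoelace formula: 2A = Σ (x_i·y_{i+1} − x_{i+1}·y_i), indices taken mod 6.
Σ = (72) + (49) + (196) + (163) + (41) + (46) = 567
Area = |Σ|/2 = 283.5.
Hole:
Apply the shoelace formula: 2A = Σ (x_i·y_{i+1} − x_{i+1}·y_i), indices taken mod 3.
V_1→V_2: (5)(8) − (0)(6) = 40
V_2→V_3: (0)(7) − (0)(8) = 0
V_3→V_1: (0)(6) − (5)(7) = -35
Σ = 5
Area = |Σ|/2 = 2.5.
Net area = 283.5 − 2.5 = 281.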